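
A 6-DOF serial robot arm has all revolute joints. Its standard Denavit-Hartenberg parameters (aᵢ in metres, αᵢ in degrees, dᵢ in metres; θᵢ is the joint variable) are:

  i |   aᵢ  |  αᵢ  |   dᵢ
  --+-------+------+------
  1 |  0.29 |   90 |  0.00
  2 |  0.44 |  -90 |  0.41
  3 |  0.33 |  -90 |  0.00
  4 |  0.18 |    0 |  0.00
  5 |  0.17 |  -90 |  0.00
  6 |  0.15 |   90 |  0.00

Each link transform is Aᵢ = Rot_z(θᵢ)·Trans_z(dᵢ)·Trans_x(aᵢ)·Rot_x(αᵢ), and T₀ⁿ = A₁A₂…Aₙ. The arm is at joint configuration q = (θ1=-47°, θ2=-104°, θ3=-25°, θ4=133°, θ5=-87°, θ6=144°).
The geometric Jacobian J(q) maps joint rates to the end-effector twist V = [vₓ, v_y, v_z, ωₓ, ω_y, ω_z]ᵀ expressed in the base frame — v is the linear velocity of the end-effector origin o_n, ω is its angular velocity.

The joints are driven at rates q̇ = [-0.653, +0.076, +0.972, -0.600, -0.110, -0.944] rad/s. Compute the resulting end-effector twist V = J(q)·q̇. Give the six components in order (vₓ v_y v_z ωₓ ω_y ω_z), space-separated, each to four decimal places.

o_n = [-0.4478, -0.3875, -0.5624]
J₁: ẑ×o_n = [0.3875, -0.4478, 0.0000], ω = ẑ
J2: z=[-0.7314, -0.6820, 0.0000] o=[0.1978, -0.2121, 0.0000] → [0.3836, -0.4113, -0.3120, -0.7314, -0.6820, 0.0000]
J3: z=[0.6617, -0.7096, -0.2419] o=[-0.1747, -0.4139, -0.4269] → [0.1025, 0.1557, -0.1764, 0.6617, -0.7096, -0.2419]
J4: z=[0.5931, 0.6929, -0.4101] o=[-0.3260, -0.4561, -0.7171] → [0.1353, -0.0418, 0.1250, 0.5931, 0.6929, -0.4101]
J5: z=[0.5931, 0.6929, -0.4101] o=[-0.3568, -0.3469, -0.5773] → [-0.0063, 0.0285, 0.0389, 0.5931, 0.6929, -0.4101]
J6: z=[-0.1298, 0.5849, 0.8006] o=[-0.4919, -0.2753, -0.6516] → [0.1420, 0.0469, -0.0112, -0.1298, 0.5849, 0.8006]
V = J·q̇ = [-0.3388, 0.3902, -0.2638, 0.2890, -1.7857, -1.3528]

-0.3388 0.3902 -0.2638 0.2890 -1.7857 -1.3528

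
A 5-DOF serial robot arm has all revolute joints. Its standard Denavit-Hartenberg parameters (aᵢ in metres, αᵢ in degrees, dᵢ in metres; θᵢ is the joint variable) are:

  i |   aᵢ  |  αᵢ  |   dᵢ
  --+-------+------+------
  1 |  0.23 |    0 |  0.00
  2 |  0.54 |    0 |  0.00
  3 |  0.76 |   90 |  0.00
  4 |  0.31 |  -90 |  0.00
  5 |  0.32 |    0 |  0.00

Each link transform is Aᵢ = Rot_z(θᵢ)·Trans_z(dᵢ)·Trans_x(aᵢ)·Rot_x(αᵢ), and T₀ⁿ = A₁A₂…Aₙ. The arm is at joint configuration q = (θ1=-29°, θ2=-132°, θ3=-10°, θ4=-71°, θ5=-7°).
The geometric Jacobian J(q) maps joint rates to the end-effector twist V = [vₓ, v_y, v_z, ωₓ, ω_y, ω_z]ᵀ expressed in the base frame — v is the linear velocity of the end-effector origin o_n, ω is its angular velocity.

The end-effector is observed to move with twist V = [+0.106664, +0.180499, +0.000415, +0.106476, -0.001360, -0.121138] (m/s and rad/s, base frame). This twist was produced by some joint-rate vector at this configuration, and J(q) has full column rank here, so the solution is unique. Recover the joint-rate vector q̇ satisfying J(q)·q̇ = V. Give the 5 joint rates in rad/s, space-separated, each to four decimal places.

0.7260 -0.5620 -0.2490 -0.0180 -0.1110

o_n = [-1.2680, -0.3996, -0.5934]
J₁: ẑ×o_n = [0.3996, -1.2680, 0.0000], ω = ẑ
J2: z=[0.0000, 0.0000, 1.0000] o=[0.2012, -0.1115, 0.0000] → [0.2881, -1.4691, 0.0000, 0.0000, 0.0000, 1.0000]
J3: z=[0.0000, 0.0000, 1.0000] o=[-0.3094, -0.2873, 0.0000] → [0.1123, -0.9586, 0.0000, 0.0000, 0.0000, 1.0000]
J4: z=[-0.1564, 0.9877, 0.0000] o=[-1.0601, -0.4062, 0.0000] → [-0.5861, -0.0928, 0.2043, -0.1564, 0.9877, 0.0000]
J5: z=[-0.9339, -0.1479, 0.3256] o=[-1.1597, -0.4220, -0.2931] → [0.0371, -0.3157, -0.0369, -0.9339, -0.1479, 0.3256]
q̇ = J⁺·V = [0.7260, -0.5620, -0.2490, -0.0180, -0.1110]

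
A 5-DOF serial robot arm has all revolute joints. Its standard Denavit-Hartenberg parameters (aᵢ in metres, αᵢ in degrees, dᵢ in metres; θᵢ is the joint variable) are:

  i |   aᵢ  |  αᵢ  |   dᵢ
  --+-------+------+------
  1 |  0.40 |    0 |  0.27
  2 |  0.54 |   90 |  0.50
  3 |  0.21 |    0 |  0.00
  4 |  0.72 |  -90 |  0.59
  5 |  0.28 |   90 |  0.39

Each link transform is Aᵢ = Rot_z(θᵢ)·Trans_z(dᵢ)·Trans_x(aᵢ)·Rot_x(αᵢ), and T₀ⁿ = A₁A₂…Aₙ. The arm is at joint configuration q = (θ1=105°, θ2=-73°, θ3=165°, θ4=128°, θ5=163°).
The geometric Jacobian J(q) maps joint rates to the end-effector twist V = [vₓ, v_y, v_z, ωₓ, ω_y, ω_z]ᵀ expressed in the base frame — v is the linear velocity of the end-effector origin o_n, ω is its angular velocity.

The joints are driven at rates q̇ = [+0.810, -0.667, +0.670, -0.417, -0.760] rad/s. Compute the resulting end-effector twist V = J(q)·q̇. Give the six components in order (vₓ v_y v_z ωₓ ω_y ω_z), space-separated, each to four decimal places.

-0.3790 0.2620 -0.0576 -0.4592 -0.5853 -0.1540

o_n = [0.9060, 0.4180, 0.5605]
J₁: ẑ×o_n = [-0.4180, 0.9060, 0.0000], ω = ẑ
J2: z=[0.0000, 0.0000, 1.0000] o=[-0.1035, 0.3864, 0.2700] → [-0.0316, 1.0095, 0.0000, 0.0000, 0.0000, 1.0000]
J3: z=[0.5299, -0.8480, 0.0000] o=[0.3544, 0.6725, 0.7700] → [0.1777, 0.1110, 0.3329, 0.5299, -0.8480, 0.0000]
J4: z=[0.5299, -0.8480, 0.0000] o=[0.1824, 0.5650, 0.8244] → [0.2238, 0.1398, 0.5357, 0.5299, -0.8480, 0.0000]
J5: z=[0.7806, 0.4878, 0.3907] o=[0.7336, 0.2138, 0.1616] → [0.1148, -0.2440, 0.0754, 0.7806, 0.4878, 0.3907]
V = J·q̇ = [-0.3790, 0.2620, -0.0576, -0.4592, -0.5853, -0.1540]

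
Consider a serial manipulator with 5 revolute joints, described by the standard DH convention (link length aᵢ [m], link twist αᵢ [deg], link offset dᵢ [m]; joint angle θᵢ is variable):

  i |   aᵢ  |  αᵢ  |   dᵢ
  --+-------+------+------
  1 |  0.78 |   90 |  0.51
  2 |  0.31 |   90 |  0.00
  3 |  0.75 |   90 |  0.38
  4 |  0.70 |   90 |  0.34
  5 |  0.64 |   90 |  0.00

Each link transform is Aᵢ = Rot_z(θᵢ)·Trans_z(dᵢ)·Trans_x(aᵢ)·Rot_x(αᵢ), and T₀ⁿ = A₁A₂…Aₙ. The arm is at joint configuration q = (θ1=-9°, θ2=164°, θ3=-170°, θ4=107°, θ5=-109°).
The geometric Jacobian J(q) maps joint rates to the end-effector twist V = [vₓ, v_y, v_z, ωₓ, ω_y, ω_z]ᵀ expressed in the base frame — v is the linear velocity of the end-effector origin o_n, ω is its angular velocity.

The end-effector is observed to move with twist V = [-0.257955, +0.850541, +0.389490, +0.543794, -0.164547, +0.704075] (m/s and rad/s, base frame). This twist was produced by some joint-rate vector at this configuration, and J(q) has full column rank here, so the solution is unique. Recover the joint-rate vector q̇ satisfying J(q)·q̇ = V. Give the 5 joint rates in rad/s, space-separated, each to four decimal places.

0.4710 0.1270 0.2330 0.0340 0.5000

o_n = [1.2880, 0.1670, 1.2608]
J₁: ẑ×o_n = [-0.1670, 1.2880, 0.0000], ω = ẑ
J2: z=[-0.1564, -0.9877, 0.0000] o=[0.7704, -0.1220, 0.5100] → [-0.7415, 0.1174, 0.4660, -0.1564, -0.9877, 0.0000]
J3: z=[0.2722, -0.0431, 0.9613] o=[0.4761, -0.0754, 0.5954] → [-0.2617, 0.5993, 0.1010, 0.2722, -0.0431, 0.9613]
J4: z=[0.0108, -0.9988, -0.0479] o=[1.3012, -0.0742, 0.7571] → [-0.4915, -0.0048, -0.0105, 0.0108, -0.9988, -0.0479]
J5: z=[0.9997, 0.0098, 0.0215] o=[1.2902, -0.4475, 1.4399] → [-0.0149, 0.1790, 0.6143, 0.9997, 0.0098, 0.0215]
q̇ = J⁺·V = [0.4710, 0.1270, 0.2330, 0.0340, 0.5000]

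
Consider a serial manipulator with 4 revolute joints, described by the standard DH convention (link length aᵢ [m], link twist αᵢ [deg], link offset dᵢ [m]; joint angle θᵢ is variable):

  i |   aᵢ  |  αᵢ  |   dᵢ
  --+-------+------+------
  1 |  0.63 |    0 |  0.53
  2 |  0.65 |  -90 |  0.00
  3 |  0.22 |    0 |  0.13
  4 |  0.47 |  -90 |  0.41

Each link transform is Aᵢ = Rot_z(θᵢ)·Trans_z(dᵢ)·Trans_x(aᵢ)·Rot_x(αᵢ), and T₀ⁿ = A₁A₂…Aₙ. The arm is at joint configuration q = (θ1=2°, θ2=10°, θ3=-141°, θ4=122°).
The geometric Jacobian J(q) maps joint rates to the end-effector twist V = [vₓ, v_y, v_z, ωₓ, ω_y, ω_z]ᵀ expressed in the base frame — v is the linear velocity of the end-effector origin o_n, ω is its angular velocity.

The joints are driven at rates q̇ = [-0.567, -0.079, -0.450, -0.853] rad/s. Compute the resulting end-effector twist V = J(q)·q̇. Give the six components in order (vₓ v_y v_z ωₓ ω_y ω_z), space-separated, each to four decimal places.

0.2217 -0.9224 0.5021 0.2709 -1.2745 -0.6460

o_n = [1.4206, 0.7422, 0.8215]
J₁: ẑ×o_n = [-0.7422, 1.4206, 0.0000], ω = ẑ
J2: z=[0.0000, 0.0000, 1.0000] o=[0.6296, 0.0220, 0.5300] → [-0.7202, 0.7910, 0.0000, 0.0000, 0.0000, 1.0000]
J3: z=[-0.2079, 0.9781, 0.0000] o=[1.2654, 0.1571, 0.5300] → [0.2851, 0.0606, -0.2734, -0.2079, 0.9781, 0.0000]
J4: z=[-0.2079, 0.9781, 0.0000] o=[1.0711, 0.2487, 0.6685] → [0.1497, 0.0318, -0.4444, -0.2079, 0.9781, 0.0000]
V = J·q̇ = [0.2217, -0.9224, 0.5021, 0.2709, -1.2745, -0.6460]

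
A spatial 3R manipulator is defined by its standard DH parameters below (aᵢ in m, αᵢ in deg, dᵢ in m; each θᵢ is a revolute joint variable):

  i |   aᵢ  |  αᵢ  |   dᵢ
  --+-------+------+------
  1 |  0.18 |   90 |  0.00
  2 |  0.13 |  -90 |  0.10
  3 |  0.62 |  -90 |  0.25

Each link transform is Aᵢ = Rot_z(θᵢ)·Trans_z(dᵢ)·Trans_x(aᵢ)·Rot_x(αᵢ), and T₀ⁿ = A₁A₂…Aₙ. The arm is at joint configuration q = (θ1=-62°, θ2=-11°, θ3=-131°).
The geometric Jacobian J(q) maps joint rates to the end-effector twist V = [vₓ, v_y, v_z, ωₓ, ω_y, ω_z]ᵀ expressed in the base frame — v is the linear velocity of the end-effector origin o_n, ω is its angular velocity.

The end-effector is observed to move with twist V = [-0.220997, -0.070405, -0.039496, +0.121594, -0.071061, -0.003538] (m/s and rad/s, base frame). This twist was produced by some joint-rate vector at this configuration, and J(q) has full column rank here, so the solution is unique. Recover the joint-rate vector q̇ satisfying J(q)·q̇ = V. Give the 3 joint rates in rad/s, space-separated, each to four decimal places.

o_n = [-0.5221, -0.2278, 0.2982]
J₁: ẑ×o_n = [0.2278, -0.5221, 0.0000], ω = ẑ
J2: z=[-0.8829, -0.4695, 0.0000] o=[0.0845, -0.1589, 0.0000] → [-0.1400, 0.2633, -0.2240, -0.8829, -0.4695, 0.0000]
J3: z=[0.0896, -0.1685, 0.9816] o=[0.0561, -0.3186, -0.0248] → [-0.1435, -0.5965, -0.0893, 0.0896, -0.1685, 0.9816]
q̇ = J⁺·V = [-0.6200, -0.0740, 0.6280]

-0.6200 -0.0740 0.6280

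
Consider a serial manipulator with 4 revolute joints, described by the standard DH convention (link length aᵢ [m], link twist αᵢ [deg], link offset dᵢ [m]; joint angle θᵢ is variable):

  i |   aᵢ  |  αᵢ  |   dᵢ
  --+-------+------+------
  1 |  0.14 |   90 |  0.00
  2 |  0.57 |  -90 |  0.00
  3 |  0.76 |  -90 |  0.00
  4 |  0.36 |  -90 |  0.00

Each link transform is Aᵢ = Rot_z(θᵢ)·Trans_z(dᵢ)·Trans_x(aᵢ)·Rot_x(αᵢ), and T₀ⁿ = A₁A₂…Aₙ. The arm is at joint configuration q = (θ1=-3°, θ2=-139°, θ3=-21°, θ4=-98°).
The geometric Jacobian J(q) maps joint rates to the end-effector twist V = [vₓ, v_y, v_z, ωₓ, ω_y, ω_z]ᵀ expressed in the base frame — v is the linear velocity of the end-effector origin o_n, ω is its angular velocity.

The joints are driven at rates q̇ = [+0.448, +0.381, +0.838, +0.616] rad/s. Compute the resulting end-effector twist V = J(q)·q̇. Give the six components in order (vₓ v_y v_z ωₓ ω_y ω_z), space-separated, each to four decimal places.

o_n = [-0.5690, -0.2249, -1.0778]
J₁: ẑ×o_n = [0.2249, -0.5690, 0.0000], ω = ẑ
J2: z=[-0.0523, -0.9986, 0.0000] o=[0.1398, -0.0073, 0.0000] → [1.0763, -0.0564, -0.6965, -0.0523, -0.9986, 0.0000]
J3: z=[0.6552, -0.0343, -0.7547] o=[-0.2898, 0.0152, -0.3740] → [-0.1571, 0.6719, -0.1669, 0.6552, -0.0343, -0.7547]
J4: z=[-0.2212, 0.9465, -0.2351] o=[-0.8388, -0.2288, -0.8394] → [-0.2247, -0.1162, -0.2562, -0.2212, 0.9465, -0.2351]
V = J·q̇ = [0.2408, 0.2151, -0.5630, 0.3928, 0.1738, -0.3293]

0.2408 0.2151 -0.5630 0.3928 0.1738 -0.3293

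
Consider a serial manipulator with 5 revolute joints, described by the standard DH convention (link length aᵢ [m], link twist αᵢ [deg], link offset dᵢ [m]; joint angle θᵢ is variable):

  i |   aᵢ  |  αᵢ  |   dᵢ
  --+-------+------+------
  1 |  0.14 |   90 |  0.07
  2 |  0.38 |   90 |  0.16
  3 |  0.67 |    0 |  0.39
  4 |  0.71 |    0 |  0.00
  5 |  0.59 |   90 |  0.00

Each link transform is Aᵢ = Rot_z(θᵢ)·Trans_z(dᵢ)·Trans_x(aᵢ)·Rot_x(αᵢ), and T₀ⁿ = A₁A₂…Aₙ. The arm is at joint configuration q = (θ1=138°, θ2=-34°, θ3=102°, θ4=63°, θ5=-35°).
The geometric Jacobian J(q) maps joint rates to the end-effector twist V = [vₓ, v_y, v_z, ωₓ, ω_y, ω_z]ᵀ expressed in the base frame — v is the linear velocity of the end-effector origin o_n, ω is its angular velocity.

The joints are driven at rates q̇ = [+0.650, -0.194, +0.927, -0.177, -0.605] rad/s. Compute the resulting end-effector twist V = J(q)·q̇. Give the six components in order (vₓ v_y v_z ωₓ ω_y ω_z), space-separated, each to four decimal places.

o_n = [1.5369, 0.5688, 0.2076]
J₁: ẑ×o_n = [-0.5688, 1.5369, 0.0000], ω = ẑ
J2: z=[0.6691, 0.7431, 0.0000] o=[-0.1040, 0.0937, 0.0700] → [0.1023, -0.0921, -0.9015, 0.6691, 0.7431, 0.0000]
J3: z=[0.4156, -0.3742, -0.8290] o=[-0.2311, 0.4234, -0.1425] → [-0.0104, -1.6112, 0.7220, 0.4156, -0.3742, -0.8290]
J4: z=[0.4156, -0.3742, -0.8290] o=[0.4553, 0.6872, -0.3879] → [-0.3210, -1.1441, 0.3555, 0.4156, -0.3742, -0.8290]
J5: z=[0.4156, -0.3742, -0.8290] o=[1.0008, 0.4433, -0.0044] → [0.0247, -0.5326, 0.2527, 0.4156, -0.3742, -0.8290]
V = J·q̇ = [-0.3574, 0.0479, 0.6283, -0.0696, -0.1984, 0.5298]

-0.3574 0.0479 0.6283 -0.0696 -0.1984 0.5298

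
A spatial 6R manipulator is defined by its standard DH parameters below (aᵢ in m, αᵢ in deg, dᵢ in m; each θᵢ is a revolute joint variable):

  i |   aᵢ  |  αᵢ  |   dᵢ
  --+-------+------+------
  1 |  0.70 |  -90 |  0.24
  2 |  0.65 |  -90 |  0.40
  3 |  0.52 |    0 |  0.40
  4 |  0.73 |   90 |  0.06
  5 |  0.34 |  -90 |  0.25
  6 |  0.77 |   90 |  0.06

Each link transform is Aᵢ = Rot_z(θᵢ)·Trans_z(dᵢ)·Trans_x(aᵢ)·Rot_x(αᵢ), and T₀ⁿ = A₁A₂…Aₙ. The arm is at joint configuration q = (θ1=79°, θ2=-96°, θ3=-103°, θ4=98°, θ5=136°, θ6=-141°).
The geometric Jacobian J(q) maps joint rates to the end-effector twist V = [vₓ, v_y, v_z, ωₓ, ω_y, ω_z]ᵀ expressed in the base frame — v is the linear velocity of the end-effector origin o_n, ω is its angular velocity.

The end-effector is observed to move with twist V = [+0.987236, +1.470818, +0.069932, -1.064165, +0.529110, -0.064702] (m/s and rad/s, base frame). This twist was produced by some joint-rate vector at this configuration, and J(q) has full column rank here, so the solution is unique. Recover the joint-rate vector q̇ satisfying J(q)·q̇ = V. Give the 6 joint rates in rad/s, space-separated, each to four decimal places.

o_n = [-1.5313, 1.1085, 1.5973]
J₁: ẑ×o_n = [-1.1085, -1.5313, 0.0000], ω = ẑ
J2: z=[-0.9816, 0.1908, 0.0000] o=[0.1336, 0.6871, 0.2400] → [0.2590, 1.3324, -0.0960, -0.9816, 0.1908, 0.0000]
J3: z=[0.1898, 0.9762, 0.1045] o=[-0.2720, 0.6968, 0.8864] → [0.6510, -0.2665, 1.3074, 0.1898, 0.9762, 0.1045]
J4: z=[0.1898, 0.9762, 0.1045] o=[-0.6912, 1.1959, 0.8119] → [0.7759, -0.2369, 0.8035, 0.1898, 0.9762, 0.1045]
J5: z=[-0.9762, 0.1990, -0.0867] o=[-0.7567, 1.1920, 1.5414] → [0.0039, 0.1217, 0.2357, -0.9762, 0.1990, -0.0867]
J6: z=[-0.0633, -0.6428, -0.7634] o=[-0.9302, 1.4933, 1.3021] → [-0.4835, 0.4776, -0.3620, -0.0633, -0.6428, -0.7634]
q̇ = J⁺·V = [-0.4890, 0.7050, -0.2260, 0.1440, 0.4050, -0.6130]

-0.4890 0.7050 -0.2260 0.1440 0.4050 -0.6130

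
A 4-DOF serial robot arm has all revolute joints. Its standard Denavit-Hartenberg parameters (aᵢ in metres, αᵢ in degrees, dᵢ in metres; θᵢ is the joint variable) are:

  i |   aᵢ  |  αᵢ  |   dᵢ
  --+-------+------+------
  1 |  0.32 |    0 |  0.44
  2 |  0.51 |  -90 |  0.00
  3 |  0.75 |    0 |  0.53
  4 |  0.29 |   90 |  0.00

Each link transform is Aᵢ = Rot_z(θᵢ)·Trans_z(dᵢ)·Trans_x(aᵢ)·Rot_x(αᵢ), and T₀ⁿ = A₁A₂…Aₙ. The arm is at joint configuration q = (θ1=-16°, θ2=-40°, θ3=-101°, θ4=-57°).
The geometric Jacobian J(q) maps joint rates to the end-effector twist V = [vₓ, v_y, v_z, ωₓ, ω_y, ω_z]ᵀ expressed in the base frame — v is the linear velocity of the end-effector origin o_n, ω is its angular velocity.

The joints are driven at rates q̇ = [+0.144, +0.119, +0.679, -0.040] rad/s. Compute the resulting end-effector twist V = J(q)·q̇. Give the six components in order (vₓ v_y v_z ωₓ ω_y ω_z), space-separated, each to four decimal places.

o_n = [0.8018, 0.1269, 1.2849]
J₁: ẑ×o_n = [-0.1269, 0.8018, 0.0000], ω = ẑ
J2: z=[0.0000, 0.0000, 1.0000] o=[0.3076, -0.0882, 0.4400] → [-0.2151, 0.4942, 0.0000, 0.0000, 0.0000, 1.0000]
J3: z=[0.8290, 0.5592, 0.0000] o=[0.5928, -0.5110, 0.4400] → [0.4724, -0.7004, 0.4120, 0.8290, 0.5592, 0.0000]
J4: z=[0.8290, 0.5592, 0.0000] o=[0.9522, -0.0960, 1.1762] → [0.0607, -0.0901, 0.2689, 0.8290, 0.5592, 0.0000]
V = J·q̇ = [0.2745, -0.2977, 0.2690, 0.5298, 0.3573, 0.2630]

0.2745 -0.2977 0.2690 0.5298 0.3573 0.2630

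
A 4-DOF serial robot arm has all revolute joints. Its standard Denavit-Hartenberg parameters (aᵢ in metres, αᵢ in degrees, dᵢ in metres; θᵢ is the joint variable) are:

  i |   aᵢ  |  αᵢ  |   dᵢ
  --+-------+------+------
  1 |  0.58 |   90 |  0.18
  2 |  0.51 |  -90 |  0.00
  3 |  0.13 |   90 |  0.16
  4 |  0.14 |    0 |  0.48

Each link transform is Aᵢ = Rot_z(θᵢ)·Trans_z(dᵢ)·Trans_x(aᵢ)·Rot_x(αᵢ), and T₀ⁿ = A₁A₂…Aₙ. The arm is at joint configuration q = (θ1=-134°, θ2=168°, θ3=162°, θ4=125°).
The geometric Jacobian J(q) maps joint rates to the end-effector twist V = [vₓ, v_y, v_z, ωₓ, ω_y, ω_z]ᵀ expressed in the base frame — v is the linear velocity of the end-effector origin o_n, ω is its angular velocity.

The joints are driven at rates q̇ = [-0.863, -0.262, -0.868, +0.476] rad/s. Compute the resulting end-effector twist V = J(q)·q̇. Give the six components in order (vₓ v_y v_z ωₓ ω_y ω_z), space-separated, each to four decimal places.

o_n = [0.3914, -0.2740, 0.0384]
J₁: ẑ×o_n = [0.2740, 0.3914, -0.0000], ω = ẑ
J2: z=[-0.7193, 0.6947, 0.0000] o=[-0.4029, -0.4172, 0.1800] → [-0.0984, -0.1019, -0.6548, -0.7193, 0.6947, 0.0000]
J3: z=[0.1444, 0.1496, -0.9781] o=[-0.0564, -0.0584, 0.2860] → [-0.2479, -0.4022, -0.0981, 0.1444, 0.1496, -0.9781]
J4: z=[0.8941, -0.4432, 0.0642] o=[-0.0884, -0.1493, 0.1038] → [0.0370, 0.0894, 0.1012, 0.8941, -0.4432, 0.0642]
V = J·q̇ = [0.0222, 0.0806, 0.3049, 0.4887, -0.5228, 0.0166]

0.0222 0.0806 0.3049 0.4887 -0.5228 0.0166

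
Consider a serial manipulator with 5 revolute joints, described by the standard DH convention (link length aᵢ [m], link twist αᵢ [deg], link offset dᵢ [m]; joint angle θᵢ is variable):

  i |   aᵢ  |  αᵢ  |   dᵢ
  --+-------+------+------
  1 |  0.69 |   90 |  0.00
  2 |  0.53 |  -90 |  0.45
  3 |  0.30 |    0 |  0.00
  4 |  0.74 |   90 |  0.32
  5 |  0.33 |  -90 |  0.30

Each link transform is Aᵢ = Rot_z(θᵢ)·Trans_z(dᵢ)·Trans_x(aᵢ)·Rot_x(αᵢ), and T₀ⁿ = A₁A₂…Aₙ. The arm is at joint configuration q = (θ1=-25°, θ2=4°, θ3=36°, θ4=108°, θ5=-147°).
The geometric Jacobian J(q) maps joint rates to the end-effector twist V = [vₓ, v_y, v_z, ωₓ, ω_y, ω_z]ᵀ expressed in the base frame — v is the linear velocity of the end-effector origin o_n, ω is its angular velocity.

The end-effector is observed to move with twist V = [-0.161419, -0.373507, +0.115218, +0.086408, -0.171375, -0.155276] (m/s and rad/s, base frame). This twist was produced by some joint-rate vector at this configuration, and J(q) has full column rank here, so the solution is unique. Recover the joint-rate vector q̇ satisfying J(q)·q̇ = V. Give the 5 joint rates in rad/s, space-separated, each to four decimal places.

o_n = [1.2377, -0.3109, 0.1800]
J₁: ẑ×o_n = [0.3109, 1.2377, -0.0000], ω = ẑ
J2: z=[-0.4226, -0.9063, 0.0000] o=[0.6254, -0.2916, 0.0000] → [-0.1631, 0.0761, 0.5631, -0.4226, -0.9063, 0.0000]
J3: z=[-0.0632, 0.0295, 0.9976] o=[0.9143, -0.9229, 0.0370] → [-0.6063, 0.3316, -0.0482, -0.0632, 0.0295, 0.9976]
J4: z=[-0.0632, 0.0295, 0.9976] o=[1.2083, -0.8654, 0.0539] → [-0.5495, 0.0373, -0.0359, -0.0632, 0.0295, 0.9976]
J5: z=[0.8733, 0.4854, 0.0410] o=[0.8306, -0.2094, 0.3314] → [-0.0693, 0.1489, -0.2862, 0.8733, 0.4854, 0.0410]
q̇ = J⁺·V = [-0.2410, 0.3340, -0.4860, 0.5610, 0.2660]

-0.2410 0.3340 -0.4860 0.5610 0.2660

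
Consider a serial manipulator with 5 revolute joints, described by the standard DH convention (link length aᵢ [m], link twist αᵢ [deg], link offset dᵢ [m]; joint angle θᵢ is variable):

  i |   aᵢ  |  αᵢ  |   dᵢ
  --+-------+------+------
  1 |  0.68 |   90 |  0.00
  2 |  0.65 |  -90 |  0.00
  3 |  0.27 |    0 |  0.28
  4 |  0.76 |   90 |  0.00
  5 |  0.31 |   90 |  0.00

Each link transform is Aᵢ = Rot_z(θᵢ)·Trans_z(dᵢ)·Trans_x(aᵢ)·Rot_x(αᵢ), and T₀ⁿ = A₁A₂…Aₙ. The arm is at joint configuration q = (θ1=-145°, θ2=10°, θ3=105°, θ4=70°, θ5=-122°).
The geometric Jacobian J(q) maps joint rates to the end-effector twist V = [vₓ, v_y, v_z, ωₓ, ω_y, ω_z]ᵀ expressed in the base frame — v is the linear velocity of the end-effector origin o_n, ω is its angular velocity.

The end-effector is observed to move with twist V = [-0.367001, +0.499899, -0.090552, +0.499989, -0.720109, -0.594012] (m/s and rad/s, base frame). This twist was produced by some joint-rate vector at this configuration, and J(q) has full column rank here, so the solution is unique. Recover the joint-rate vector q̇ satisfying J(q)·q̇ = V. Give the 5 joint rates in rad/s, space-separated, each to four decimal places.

-0.7510 -0.5260 0.5450 -0.3910 0.3520

o_n = [-0.3645, -0.6370, 0.0145]
J₁: ẑ×o_n = [0.6370, -0.3645, 0.0000], ω = ẑ
J2: z=[-0.5736, 0.8192, 0.0000] o=[-0.5570, -0.3900, 0.0000] → [0.0119, 0.0083, -0.0161, -0.5736, 0.8192, 0.0000]
J3: z=[0.1422, 0.0996, 0.9848] o=[-1.0814, -0.7572, 0.1129] → [-0.1282, 0.7200, -0.0543, 0.1422, 0.0996, 0.9848]
J4: z=[0.1422, 0.0996, 0.9848] o=[-0.8356, -0.9035, 0.3765] → [-0.2985, 0.5155, -0.0090, 0.1422, 0.0996, 0.9848]
J5: z=[0.5011, -0.8653, 0.0151] o=[-0.1868, -0.5301, 0.2450] → [0.2010, 0.1128, -0.2073, 0.5011, -0.8653, 0.0151]
q̇ = J⁺·V = [-0.7510, -0.5260, 0.5450, -0.3910, 0.3520]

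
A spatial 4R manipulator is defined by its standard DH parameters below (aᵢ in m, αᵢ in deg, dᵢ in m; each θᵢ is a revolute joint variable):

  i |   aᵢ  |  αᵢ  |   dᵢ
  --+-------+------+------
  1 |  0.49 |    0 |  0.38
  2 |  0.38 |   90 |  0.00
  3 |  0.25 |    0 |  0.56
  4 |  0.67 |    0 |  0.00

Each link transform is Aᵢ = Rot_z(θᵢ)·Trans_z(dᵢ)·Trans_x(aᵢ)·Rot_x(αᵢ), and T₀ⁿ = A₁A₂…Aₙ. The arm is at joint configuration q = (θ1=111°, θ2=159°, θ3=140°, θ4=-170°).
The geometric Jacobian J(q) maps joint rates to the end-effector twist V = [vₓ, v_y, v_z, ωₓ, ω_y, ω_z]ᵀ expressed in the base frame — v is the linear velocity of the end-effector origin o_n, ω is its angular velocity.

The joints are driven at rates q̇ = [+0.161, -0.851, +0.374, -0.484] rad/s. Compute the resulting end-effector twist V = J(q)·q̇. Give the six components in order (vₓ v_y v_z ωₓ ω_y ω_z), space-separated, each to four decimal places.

-0.6041 0.4551 -0.1355 0.1100 0.0000 -0.6900

o_n = [-0.7356, -0.3113, 0.2057]
J₁: ẑ×o_n = [0.3113, -0.7356, 0.0000], ω = ẑ
J2: z=[0.0000, 0.0000, 1.0000] o=[-0.1756, 0.4575, 0.3800] → [0.7687, -0.5600, 0.0000, 0.0000, 0.0000, 1.0000]
J3: z=[-1.0000, -0.0000, 0.0000] o=[-0.1756, 0.0775, 0.3800] → [0.0000, -0.1743, 0.3887, -1.0000, -0.0000, 0.0000]
J4: z=[-1.0000, -0.0000, 0.0000] o=[-0.7356, 0.2690, 0.5407] → [0.0000, -0.3350, 0.5802, -1.0000, -0.0000, 0.0000]
V = J·q̇ = [-0.6041, 0.4551, -0.1355, 0.1100, 0.0000, -0.6900]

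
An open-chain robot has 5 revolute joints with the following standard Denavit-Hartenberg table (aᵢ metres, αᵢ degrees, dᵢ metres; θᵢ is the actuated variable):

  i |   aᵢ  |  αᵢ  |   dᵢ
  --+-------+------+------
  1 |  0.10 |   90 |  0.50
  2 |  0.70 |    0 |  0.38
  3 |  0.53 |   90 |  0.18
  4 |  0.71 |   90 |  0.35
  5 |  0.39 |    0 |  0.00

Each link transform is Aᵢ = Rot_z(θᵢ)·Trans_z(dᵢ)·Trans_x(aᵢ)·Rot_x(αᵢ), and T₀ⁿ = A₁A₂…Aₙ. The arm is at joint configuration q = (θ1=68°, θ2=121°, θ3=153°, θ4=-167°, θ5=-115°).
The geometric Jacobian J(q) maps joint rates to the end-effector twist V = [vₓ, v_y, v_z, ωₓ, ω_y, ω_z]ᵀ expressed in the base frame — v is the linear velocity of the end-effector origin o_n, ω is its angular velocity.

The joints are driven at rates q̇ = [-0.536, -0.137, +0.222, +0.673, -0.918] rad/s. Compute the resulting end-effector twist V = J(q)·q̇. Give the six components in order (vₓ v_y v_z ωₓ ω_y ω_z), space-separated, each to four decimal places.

o_n = [0.3092, -0.4023, 1.1015]
J₁: ẑ×o_n = [0.4023, 0.3092, -0.0000], ω = ẑ
J2: z=[0.9272, -0.3746, 0.0000] o=[0.0375, 0.0927, 0.5000] → [-0.2253, -0.5577, -0.3572, 0.9272, -0.3746, 0.0000]
J3: z=[0.9272, -0.3746, 0.0000] o=[0.2547, -0.3839, 1.1000] → [-0.0005, -0.0013, 0.0034, 0.9272, -0.3746, 0.0000]
J4: z=[-0.3737, -0.9249, -0.0698] o=[0.4355, -0.4171, 0.5713] → [-0.4893, 0.2069, -0.1223, -0.3737, -0.9249, -0.0698]
J5: z=[0.8975, -0.3796, 0.2244] o=[0.1385, -0.7257, 1.2370] → [-0.0211, 0.1600, 0.3551, 0.8975, -0.3796, 0.2244]
V = J·q̇ = [-0.4948, -0.0972, -0.3586, -0.9966, -0.3059, -0.7889]

-0.4948 -0.0972 -0.3586 -0.9966 -0.3059 -0.7889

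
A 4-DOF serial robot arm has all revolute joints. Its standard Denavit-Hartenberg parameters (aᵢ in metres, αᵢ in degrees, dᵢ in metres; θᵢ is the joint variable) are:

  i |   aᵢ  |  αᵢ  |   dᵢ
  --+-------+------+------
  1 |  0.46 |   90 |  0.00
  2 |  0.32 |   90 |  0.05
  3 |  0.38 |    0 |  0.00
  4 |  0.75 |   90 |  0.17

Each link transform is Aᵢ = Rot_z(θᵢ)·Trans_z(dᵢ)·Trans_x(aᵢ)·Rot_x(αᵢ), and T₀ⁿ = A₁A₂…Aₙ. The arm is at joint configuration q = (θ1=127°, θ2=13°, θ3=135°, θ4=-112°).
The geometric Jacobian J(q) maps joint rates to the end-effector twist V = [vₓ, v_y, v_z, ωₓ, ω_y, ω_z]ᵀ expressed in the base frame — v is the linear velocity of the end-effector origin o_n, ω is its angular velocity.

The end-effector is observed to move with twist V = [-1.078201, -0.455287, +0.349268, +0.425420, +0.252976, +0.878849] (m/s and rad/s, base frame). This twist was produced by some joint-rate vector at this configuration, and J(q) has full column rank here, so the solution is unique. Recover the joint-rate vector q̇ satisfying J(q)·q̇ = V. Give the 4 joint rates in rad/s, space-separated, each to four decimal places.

o_n = [-0.2462, 1.3432, 0.0012]
J₁: ẑ×o_n = [-1.3432, -0.2462, 0.0000], ω = ẑ
J2: z=[0.7986, 0.6018, 0.0000] o=[-0.2768, 0.3674, 0.0000] → [0.0007, -0.0010, 0.7609, 0.7986, 0.6018, 0.0000]
J3: z=[-0.1354, 0.1797, -0.9744] o=[-0.4245, 0.6465, 0.0720] → [0.6662, -0.1834, -0.1264, -0.1354, 0.1797, -0.9744]
J4: z=[-0.1354, 0.1797, -0.9744] o=[-0.0524, 0.5991, 0.0115] → [0.7232, 0.1874, -0.0659, -0.1354, 0.1797, -0.9744]
q̇ = J⁺·V = [0.6450, 0.4920, 0.6770, -0.9170]

0.6450 0.4920 0.6770 -0.9170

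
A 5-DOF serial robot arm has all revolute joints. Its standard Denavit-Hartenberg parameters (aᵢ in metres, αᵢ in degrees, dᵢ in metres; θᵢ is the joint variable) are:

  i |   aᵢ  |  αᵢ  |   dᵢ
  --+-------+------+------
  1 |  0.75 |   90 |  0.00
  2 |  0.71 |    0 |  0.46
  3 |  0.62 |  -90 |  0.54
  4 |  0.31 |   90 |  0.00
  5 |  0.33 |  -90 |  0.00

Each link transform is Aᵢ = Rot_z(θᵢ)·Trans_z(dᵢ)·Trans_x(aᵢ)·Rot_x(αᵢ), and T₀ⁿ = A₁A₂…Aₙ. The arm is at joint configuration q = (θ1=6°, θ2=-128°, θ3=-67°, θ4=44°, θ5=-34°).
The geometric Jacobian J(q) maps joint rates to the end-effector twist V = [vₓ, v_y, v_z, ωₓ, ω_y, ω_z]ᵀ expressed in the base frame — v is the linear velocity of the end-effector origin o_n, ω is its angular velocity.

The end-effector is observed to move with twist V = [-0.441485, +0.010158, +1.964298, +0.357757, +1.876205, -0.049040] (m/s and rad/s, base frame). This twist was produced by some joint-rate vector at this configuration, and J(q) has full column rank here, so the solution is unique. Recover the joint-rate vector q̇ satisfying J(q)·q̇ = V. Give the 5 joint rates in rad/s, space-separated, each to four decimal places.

o_n = [-0.5780, -0.6586, -0.1121]
J₁: ẑ×o_n = [0.6586, -0.5780, 0.0000], ω = ẑ
J2: z=[0.1045, -0.9945, 0.0000] o=[0.7459, 0.0784, 0.0000] → [0.1115, 0.0117, -1.3937, 0.1045, -0.9945, 0.0000]
J3: z=[0.1045, -0.9945, 0.0000] o=[0.3592, -0.4248, -0.5595] → [-0.4449, -0.0468, -0.9566, 0.1045, -0.9945, 0.0000]
J4: z=[-0.2574, -0.0271, -0.9659] o=[-0.1799, -1.0244, -0.3990] → [0.3456, 0.4584, -0.1049, -0.2574, -0.0271, -0.9659]
J5: z=[-0.5921, -0.7855, 0.1798] o=[-0.4166, -0.8328, -0.3413] → [-0.2113, 0.1067, -0.2299, -0.5921, -0.7855, 0.1798]
q̇ = J⁺·V = [-0.6890, -0.8640, -0.5840, -0.7610, -0.5290]

-0.6890 -0.8640 -0.5840 -0.7610 -0.5290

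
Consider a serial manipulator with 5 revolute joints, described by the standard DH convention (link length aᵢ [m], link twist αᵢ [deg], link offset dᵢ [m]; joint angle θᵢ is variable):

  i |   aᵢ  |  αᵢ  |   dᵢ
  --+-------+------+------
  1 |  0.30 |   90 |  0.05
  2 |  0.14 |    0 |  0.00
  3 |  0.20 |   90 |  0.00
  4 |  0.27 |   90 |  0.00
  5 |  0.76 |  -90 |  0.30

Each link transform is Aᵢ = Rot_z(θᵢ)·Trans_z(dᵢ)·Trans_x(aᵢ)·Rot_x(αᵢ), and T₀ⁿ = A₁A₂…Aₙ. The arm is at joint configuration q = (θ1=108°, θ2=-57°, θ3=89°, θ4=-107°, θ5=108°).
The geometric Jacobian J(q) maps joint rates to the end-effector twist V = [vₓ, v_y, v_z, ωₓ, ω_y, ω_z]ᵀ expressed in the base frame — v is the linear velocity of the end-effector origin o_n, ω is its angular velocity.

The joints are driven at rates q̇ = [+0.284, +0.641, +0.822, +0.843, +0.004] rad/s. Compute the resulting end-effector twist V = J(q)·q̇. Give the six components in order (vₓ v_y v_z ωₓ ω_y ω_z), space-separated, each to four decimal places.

o_n = [-0.1577, 0.6605, -0.7319]
J₁: ẑ×o_n = [-0.6605, -0.1577, 0.0000], ω = ẑ
J2: z=[0.9511, 0.3090, 0.0000] o=[-0.0927, 0.2853, 0.0500] → [-0.2416, 0.7436, 0.3769, 0.9511, 0.3090, 0.0000]
J3: z=[0.9511, 0.3090, 0.0000] o=[-0.1163, 0.3578, -0.0674] → [-0.2053, 0.6319, 0.3006, 0.9511, 0.3090, 0.0000]
J4: z=[-0.1638, 0.5040, -0.8480] o=[-0.1687, 0.5191, 0.0386] → [-0.2684, -0.1355, -0.0287, -0.1638, 0.5040, -0.8480]
J5: z=[0.5287, -0.6810, -0.5068] o=[-0.3936, 0.3757, -0.0033] → [0.6405, 0.2657, 0.3112, 0.5287, -0.6810, -0.5068]
V = J·q̇ = [-0.7350, 0.8382, 0.4658, 1.2555, 0.8742, -0.4329]

-0.7350 0.8382 0.4658 1.2555 0.8742 -0.4329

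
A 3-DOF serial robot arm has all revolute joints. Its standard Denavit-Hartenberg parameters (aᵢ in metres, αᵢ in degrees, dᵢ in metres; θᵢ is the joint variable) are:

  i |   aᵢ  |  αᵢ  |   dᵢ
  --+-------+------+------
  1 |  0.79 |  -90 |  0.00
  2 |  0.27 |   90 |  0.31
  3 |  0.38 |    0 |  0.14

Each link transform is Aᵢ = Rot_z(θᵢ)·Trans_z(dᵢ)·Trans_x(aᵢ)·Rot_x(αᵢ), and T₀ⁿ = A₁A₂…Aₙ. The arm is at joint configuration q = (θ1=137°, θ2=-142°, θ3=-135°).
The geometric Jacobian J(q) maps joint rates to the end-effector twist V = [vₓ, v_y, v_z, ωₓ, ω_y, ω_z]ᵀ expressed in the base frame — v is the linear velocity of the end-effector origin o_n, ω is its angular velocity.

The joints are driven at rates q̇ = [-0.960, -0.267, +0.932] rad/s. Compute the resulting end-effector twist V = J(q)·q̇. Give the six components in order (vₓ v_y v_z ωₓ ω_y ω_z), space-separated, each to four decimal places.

0.7249 0.5890 0.1309 0.6017 -0.1961 -1.6944

o_n = [-0.5421, 0.4491, -0.1095]
J₁: ẑ×o_n = [-0.4491, -0.5421, 0.0000], ω = ẑ
J2: z=[-0.6820, -0.7314, 0.0000] o=[-0.5778, 0.5388, 0.0000] → [0.0801, -0.0747, 0.0872, -0.6820, -0.7314, 0.0000]
J3: z=[0.4503, -0.4199, -0.7880] o=[-0.6336, 0.1670, 0.1662] → [0.3381, 0.0521, 0.1654, 0.4503, -0.4199, -0.7880]
V = J·q̇ = [0.7249, 0.5890, 0.1309, 0.6017, -0.1961, -1.6944]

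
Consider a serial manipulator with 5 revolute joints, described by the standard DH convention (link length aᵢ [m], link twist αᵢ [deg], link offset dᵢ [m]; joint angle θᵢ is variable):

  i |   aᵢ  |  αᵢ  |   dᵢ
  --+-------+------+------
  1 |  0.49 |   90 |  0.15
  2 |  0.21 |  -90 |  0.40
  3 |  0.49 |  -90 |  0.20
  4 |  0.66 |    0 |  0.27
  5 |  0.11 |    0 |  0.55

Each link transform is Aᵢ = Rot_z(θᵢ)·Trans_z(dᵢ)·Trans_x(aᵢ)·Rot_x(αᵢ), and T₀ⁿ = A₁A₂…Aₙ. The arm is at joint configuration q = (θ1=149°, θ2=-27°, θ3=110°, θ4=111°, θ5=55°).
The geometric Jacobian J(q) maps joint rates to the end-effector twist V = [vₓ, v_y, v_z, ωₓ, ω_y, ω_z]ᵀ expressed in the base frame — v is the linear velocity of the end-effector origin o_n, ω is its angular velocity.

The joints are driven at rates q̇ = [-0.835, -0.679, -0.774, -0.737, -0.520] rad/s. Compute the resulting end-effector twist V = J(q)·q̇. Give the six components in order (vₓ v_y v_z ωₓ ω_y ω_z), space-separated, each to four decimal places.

0.1154 -1.5935 0.3569 -1.1721 -0.5895 -2.0609

o_n = [0.4982, 0.3336, 0.0328]
J₁: ẑ×o_n = [-0.3336, 0.4982, 0.0000], ω = ẑ
J2: z=[0.5150, 0.8572, 0.0000] o=[-0.4200, 0.2524, 0.1500] → [-0.1005, 0.0604, -0.7452, 0.5150, 0.8572, 0.0000]
J3: z=[-0.3891, 0.2338, 0.8910] o=[-0.3744, 0.6916, 0.0547] → [0.3138, 0.7689, -0.0647, -0.3891, 0.2338, 0.8910]
J4: z=[0.8938, -0.1381, 0.4266] o=[-0.5614, 0.2668, 0.3089] → [0.0096, 0.6989, 0.2060, 0.8938, -0.1381, 0.4266]
J5: z=[0.8938, -0.1381, 0.4266] o=[-0.0276, 0.3131, -0.1616] → [-0.0356, 0.0506, 0.0910, 0.8938, -0.1381, 0.4266]
V = J·q̇ = [0.1154, -1.5935, 0.3569, -1.1721, -0.5895, -2.0609]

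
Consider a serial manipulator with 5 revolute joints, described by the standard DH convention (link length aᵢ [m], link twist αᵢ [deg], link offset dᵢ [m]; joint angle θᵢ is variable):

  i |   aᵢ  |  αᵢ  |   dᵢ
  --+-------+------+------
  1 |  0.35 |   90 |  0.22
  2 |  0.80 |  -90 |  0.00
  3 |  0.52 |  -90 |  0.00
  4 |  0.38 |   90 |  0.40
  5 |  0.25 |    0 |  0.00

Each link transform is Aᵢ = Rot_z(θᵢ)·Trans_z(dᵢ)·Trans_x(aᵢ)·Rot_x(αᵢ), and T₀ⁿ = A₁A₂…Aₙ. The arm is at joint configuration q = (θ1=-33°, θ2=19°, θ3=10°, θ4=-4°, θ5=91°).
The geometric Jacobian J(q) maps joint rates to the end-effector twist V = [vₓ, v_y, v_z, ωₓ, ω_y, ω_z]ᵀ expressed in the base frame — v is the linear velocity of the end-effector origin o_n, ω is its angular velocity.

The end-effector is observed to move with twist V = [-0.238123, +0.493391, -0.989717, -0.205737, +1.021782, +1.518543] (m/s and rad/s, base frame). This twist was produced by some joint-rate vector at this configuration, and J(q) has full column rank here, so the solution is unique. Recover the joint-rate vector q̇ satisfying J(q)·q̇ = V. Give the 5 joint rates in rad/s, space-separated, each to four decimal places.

o_n = [1.9632, -0.3265, 0.7554]
J₁: ẑ×o_n = [0.3265, 1.9632, -0.0000], ω = ẑ
J2: z=[-0.5446, -0.8387, 0.0000] o=[0.2935, -0.1906, 0.2200] → [-0.4490, 0.2916, 1.4743, -0.5446, -0.8387, 0.0000]
J3: z=[-0.2730, 0.1773, 0.9455] o=[0.9279, -0.6026, 0.4805] → [-0.2124, 1.0540, -0.2590, -0.2730, 0.1773, 0.9455]
J4: z=[0.3987, 0.9154, -0.0565] o=[1.3832, -0.7906, 0.6472] → [0.1253, -0.0759, -0.3459, 0.3987, 0.9154, -0.0565]
J5: z=[-0.3335, 0.2021, 0.9208] o=[1.8673, -0.5568, 0.7712] → [-0.2153, 0.0831, -0.0962, -0.3335, 0.2021, 0.9208]
q̇ = J⁺·V = [-0.1760, -0.3640, 0.8470, 0.3990, 0.9950]

-0.1760 -0.3640 0.8470 0.3990 0.9950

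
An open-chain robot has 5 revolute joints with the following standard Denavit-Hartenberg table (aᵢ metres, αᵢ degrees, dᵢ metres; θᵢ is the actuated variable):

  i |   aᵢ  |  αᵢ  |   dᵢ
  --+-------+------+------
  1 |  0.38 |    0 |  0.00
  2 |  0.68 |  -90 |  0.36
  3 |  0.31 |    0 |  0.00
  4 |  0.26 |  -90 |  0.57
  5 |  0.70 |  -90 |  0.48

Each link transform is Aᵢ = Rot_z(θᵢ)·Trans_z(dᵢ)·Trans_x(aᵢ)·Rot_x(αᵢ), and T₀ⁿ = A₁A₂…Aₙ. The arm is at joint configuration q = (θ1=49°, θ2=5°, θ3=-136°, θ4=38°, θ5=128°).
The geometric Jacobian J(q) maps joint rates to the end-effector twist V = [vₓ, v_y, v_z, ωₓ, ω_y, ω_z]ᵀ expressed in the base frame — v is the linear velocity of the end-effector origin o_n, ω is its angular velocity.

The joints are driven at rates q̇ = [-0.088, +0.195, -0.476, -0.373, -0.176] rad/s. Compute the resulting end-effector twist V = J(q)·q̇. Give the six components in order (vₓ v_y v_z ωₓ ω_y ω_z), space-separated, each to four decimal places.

o_n = [0.7964, 1.0711, 0.4728]
J₁: ẑ×o_n = [-1.0711, 0.7964, 0.0000], ω = ẑ
J2: z=[0.0000, 0.0000, 1.0000] o=[0.2493, 0.2868, 0.0000] → [-0.7843, 0.5471, 0.0000, 0.0000, 0.0000, 1.0000]
J3: z=[-0.8090, 0.5878, 0.0000] o=[0.6490, 0.8369, 0.3600] → [0.0663, 0.0913, -0.2761, -0.8090, 0.5878, 0.0000]
J4: z=[-0.8090, 0.5878, 0.0000] o=[0.5179, 0.6565, 0.5753] → [-0.0602, -0.0829, -0.4991, -0.8090, 0.5878, 0.0000]
J5: z=[0.5821, 0.8011, 0.1392] o=[0.0355, 0.9623, 0.8328] → [-0.3035, 0.3154, -0.5462, 0.5821, 0.8011, 0.1392]
V = J·q̇ = [-0.0144, -0.0314, 0.4137, 0.5844, -0.6400, 0.0825]

-0.0144 -0.0314 0.4137 0.5844 -0.6400 0.0825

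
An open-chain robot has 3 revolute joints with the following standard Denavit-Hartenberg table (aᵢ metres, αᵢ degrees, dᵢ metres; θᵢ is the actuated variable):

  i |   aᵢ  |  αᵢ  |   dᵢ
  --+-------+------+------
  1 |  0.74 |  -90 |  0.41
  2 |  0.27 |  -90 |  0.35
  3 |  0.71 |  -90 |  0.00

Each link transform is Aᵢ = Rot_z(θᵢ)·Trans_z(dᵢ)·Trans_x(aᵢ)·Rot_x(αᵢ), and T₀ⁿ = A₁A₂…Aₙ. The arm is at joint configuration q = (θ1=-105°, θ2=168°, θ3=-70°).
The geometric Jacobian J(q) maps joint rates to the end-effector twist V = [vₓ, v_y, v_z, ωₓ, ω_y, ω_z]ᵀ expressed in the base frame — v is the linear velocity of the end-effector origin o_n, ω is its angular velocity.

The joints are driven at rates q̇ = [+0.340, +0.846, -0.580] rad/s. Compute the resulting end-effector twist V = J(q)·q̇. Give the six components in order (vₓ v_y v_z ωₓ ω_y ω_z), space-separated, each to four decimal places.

0.2292 -0.0019 0.5048 0.7860 -0.3354 -0.2273

o_n = [0.9208, -0.4935, 0.3034]
J₁: ẑ×o_n = [0.4935, 0.9208, -0.0000], ω = ẑ
J2: z=[0.9659, -0.2588, 0.0000] o=[-0.1915, -0.7148, 0.4100] → [0.0276, 0.1030, 0.5016, 0.9659, -0.2588, 0.0000]
J3: z=[0.0538, 0.2008, 0.9781] o=[0.2149, -0.5503, 0.3539] → [-0.0657, 0.6932, -0.1387, 0.0538, 0.2008, 0.9781]
V = J·q̇ = [0.2292, -0.0019, 0.5048, 0.7860, -0.3354, -0.2273]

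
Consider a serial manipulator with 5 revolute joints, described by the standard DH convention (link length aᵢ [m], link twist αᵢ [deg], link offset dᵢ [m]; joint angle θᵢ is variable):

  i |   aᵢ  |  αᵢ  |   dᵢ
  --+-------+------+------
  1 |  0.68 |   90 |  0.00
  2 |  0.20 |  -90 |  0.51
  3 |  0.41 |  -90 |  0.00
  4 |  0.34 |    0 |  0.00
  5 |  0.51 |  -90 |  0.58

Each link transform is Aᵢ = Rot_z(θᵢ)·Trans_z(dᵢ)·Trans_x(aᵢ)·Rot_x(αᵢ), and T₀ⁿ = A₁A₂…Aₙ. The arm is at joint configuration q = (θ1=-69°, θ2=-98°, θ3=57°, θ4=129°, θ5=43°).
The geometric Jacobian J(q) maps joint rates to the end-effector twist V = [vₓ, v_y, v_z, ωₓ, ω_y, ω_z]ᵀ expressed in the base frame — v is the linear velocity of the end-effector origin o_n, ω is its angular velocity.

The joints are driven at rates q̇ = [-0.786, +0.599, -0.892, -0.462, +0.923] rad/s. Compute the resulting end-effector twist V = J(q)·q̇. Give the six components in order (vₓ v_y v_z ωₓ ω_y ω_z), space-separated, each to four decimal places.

o_n = [-0.2757, -0.5465, 0.4970]
J₁: ẑ×o_n = [0.5465, -0.2757, 0.0000], ω = ẑ
J2: z=[-0.9336, -0.3584, 0.0000] o=[0.2437, -0.6348, 0.0000] → [-0.1781, 0.4639, -0.2687, -0.9336, -0.3584, 0.0000]
J3: z=[0.3549, -0.9245, -0.1392] o=[-0.2424, -0.7916, -0.1981] → [-0.6084, -0.2420, 0.0562, 0.3549, -0.9245, -0.1392]
J4: z=[0.5503, 0.0862, 0.8305] o=[0.0675, -0.6394, -0.4192] → [0.0018, -0.7892, 0.0807, 0.5503, 0.0862, 0.8305]
J5: z=[0.5503, 0.0862, 0.8305] o=[-0.1880, -0.4745, -0.2670] → [0.1256, -0.4933, -0.0320, 0.5503, 0.0862, 0.8305]
V = J·q̇ = [0.1216, 0.6198, -0.2779, -0.6221, 0.6497, -0.2790]

0.1216 0.6198 -0.2779 -0.6221 0.6497 -0.2790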